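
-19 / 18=-1.06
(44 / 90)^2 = 484 / 2025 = 0.24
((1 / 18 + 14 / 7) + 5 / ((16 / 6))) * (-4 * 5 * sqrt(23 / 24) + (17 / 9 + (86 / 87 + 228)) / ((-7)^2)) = 17053297 / 920808 - 1415 * sqrt(138) / 216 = -58.44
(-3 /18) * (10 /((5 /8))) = -8 /3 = -2.67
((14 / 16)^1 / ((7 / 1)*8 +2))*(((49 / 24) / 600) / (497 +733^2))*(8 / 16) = 343 / 7186541875200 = 0.00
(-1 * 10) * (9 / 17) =-90 / 17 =-5.29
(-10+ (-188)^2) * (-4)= -141336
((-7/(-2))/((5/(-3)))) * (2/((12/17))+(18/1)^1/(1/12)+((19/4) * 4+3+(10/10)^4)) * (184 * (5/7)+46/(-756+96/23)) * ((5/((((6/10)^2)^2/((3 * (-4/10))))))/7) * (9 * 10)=7210215791875/181566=39711266.38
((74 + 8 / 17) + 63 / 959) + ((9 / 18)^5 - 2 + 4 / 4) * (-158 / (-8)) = 16516439 / 298112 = 55.40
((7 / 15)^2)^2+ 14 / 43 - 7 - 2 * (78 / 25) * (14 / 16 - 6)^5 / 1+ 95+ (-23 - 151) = 391911986667581 / 17832960000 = 21976.83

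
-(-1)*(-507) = -507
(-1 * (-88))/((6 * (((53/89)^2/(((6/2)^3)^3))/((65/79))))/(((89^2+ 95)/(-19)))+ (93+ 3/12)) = 1191444433882560/1262524921460381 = 0.94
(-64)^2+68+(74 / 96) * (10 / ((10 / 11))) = 200279 / 48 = 4172.48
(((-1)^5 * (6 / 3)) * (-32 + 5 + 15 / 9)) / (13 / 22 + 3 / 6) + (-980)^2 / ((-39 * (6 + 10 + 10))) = -1369958 / 1521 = -900.70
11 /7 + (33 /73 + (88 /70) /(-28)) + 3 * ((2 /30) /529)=3744660 /1892233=1.98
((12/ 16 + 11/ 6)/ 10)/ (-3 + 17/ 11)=-341/ 1920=-0.18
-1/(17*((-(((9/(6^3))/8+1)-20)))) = -192/61999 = -0.00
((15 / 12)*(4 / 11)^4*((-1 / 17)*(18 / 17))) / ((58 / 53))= -152640 / 122706221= -0.00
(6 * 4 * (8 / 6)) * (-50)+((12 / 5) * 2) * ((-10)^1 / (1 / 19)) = -2512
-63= -63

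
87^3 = 658503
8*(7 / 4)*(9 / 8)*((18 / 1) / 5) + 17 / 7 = 4139 / 70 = 59.13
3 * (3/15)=3/5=0.60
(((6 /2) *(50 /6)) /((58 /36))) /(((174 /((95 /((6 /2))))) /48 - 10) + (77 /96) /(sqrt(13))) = -437272992000 /278431233377 - 2729160000 *sqrt(13) /278431233377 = -1.61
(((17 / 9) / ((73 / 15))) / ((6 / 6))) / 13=85 / 2847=0.03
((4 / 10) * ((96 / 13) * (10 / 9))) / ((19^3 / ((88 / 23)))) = 11264 / 6152523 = 0.00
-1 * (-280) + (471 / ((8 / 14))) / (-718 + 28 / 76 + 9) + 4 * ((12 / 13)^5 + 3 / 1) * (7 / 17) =1898866211795 / 6665451936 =284.88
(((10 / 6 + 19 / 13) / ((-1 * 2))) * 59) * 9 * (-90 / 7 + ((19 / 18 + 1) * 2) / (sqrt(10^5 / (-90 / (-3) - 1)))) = 971730 / 91 - 133163 * sqrt(290) / 39000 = 10620.21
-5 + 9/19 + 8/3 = -106/57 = -1.86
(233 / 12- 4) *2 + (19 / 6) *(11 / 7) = 752 / 21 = 35.81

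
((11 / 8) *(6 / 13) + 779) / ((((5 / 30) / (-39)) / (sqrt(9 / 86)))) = -1094607 *sqrt(86) / 172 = -59017.25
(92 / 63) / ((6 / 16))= 736 / 189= 3.89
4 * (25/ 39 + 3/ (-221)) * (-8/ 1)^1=-1024/ 51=-20.08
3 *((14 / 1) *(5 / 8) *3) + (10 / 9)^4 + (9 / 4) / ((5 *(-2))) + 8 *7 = 35704741 / 262440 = 136.05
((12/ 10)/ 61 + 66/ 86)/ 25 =10323/ 327875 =0.03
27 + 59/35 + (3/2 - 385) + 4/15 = -14891/42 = -354.55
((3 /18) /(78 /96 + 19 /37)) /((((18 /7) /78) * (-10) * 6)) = -6734 /105975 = -0.06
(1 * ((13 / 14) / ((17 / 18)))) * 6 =702 / 119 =5.90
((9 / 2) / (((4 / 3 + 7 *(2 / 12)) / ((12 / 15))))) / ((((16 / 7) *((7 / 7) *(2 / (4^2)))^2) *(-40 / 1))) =-126 / 125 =-1.01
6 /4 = 3 /2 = 1.50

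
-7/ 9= -0.78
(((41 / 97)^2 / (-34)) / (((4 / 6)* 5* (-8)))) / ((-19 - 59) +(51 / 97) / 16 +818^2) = 5043 / 17122547215070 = 0.00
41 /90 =0.46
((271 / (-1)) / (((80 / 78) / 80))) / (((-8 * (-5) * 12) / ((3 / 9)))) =-3523 / 240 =-14.68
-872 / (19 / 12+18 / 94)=-491.32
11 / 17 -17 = -278 / 17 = -16.35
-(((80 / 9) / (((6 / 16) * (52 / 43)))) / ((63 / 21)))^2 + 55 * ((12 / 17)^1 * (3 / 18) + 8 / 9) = 238827670 / 18849753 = 12.67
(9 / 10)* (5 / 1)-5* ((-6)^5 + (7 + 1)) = 77689 / 2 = 38844.50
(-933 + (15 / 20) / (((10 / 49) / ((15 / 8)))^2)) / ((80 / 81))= -14427153 / 16384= -880.56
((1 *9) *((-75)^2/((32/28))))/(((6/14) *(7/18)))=1063125/4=265781.25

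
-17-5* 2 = -27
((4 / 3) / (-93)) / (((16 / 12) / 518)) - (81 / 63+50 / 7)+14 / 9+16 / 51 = -402701 / 33201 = -12.13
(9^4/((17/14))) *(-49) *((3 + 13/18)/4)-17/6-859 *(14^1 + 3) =-260975.67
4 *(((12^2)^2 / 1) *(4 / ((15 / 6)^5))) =10616832 / 3125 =3397.39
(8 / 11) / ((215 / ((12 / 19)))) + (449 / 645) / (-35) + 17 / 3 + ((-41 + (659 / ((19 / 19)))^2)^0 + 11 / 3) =48670714 / 4718175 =10.32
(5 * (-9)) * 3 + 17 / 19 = -2548 / 19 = -134.11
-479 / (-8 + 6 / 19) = 9101 / 146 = 62.34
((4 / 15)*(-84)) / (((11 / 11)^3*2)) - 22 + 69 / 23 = -151 / 5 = -30.20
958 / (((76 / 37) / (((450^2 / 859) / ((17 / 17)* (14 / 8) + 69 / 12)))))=239260500 / 16321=14659.67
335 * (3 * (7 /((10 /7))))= 9849 /2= 4924.50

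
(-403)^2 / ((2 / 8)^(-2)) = 162409 / 16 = 10150.56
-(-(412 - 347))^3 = 274625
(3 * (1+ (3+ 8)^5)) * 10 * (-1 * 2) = -9663120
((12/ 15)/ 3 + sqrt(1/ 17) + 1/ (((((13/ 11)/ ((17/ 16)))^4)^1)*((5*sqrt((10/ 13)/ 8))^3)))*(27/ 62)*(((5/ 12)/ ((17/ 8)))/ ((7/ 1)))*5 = 647381097*sqrt(65)/ 488190976000 + 225*sqrt(17)/ 62713 + 60/ 3689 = 0.04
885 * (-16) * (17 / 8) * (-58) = 1745220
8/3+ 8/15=16/5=3.20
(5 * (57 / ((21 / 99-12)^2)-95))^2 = 5121851233752100 / 22898045041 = 223680.72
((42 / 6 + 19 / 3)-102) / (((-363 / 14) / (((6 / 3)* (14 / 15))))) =104272 / 16335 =6.38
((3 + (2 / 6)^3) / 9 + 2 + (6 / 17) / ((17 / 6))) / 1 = 172900 / 70227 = 2.46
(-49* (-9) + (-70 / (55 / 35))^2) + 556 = 360737 / 121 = 2981.30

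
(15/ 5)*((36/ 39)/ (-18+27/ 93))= -124/ 793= -0.16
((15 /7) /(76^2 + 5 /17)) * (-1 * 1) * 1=-255 /687379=-0.00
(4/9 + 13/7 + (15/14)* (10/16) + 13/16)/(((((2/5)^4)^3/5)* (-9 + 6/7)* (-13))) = 2327880859375/218529792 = 10652.46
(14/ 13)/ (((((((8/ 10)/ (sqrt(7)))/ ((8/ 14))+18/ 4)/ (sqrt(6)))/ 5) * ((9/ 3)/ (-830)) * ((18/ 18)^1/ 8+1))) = -23240000 * sqrt(6)/ 77883+9296000 * sqrt(42)/ 700947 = -644.97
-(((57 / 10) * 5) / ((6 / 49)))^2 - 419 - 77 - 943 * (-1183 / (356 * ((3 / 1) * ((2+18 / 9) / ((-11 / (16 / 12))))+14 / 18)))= -5657583535 / 95408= -59298.84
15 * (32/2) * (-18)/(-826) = 2160/413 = 5.23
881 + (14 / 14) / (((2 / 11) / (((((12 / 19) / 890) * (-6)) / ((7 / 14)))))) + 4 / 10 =7451841 / 8455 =881.35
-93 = -93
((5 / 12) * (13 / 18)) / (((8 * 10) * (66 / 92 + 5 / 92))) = 299 / 61344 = 0.00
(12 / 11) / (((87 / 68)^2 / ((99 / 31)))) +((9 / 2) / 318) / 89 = 1047025797 / 491907628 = 2.13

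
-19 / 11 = -1.73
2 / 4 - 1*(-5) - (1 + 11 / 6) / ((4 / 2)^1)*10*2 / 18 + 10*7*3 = 5776 / 27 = 213.93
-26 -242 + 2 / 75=-20098 / 75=-267.97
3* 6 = 18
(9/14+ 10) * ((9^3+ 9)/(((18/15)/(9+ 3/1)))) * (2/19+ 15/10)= 16769205/133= 126084.25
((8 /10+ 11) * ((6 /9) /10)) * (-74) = -4366 /75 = -58.21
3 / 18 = 1 / 6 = 0.17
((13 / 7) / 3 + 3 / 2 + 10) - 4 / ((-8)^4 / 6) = 130241 / 10752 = 12.11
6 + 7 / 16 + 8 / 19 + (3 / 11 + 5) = 40567 / 3344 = 12.13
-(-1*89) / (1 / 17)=1513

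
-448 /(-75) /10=224 /375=0.60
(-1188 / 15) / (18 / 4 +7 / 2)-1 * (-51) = 411 / 10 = 41.10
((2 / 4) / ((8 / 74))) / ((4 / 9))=333 / 32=10.41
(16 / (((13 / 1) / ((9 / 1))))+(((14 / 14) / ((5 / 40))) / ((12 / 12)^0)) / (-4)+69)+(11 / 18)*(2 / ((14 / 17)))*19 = 174079 / 1638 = 106.28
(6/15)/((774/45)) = 1/43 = 0.02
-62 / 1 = -62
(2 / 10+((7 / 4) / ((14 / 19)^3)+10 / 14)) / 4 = 41463 / 31360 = 1.32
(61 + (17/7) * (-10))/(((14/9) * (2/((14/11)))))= 2313/154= 15.02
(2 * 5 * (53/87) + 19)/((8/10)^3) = 272875/5568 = 49.01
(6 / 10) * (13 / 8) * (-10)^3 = -975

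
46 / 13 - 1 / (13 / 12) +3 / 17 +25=6142 / 221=27.79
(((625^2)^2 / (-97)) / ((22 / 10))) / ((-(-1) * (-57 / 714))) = 181579589843750 / 20273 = 8956720260.63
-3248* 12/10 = -19488/5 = -3897.60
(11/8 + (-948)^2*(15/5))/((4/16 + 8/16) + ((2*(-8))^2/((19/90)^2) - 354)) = 7786375427/15568614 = 500.13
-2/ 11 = -0.18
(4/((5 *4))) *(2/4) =1/10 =0.10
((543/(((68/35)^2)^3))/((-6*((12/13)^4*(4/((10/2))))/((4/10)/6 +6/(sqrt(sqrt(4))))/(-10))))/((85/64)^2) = 1900597903465625/1735791675558912 +9502989517328125*sqrt(2)/192865741728768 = 70.78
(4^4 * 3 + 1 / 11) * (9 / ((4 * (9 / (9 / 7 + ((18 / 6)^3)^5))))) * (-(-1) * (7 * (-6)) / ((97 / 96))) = -114530269460.96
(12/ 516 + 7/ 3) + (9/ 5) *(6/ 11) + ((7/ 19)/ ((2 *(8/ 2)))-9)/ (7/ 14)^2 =-8756227/ 269610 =-32.48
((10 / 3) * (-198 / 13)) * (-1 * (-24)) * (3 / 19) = -47520 / 247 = -192.39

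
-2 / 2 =-1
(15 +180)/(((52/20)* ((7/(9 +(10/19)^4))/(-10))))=-887166750/912247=-972.51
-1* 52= -52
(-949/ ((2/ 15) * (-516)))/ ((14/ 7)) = 6.90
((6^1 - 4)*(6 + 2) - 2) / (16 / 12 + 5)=42 / 19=2.21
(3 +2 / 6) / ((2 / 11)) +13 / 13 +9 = 28.33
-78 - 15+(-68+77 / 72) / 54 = -366403 / 3888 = -94.24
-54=-54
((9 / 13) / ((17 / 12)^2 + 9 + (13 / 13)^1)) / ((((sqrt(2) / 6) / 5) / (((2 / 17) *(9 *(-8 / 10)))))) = -279936 *sqrt(2) / 382109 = -1.04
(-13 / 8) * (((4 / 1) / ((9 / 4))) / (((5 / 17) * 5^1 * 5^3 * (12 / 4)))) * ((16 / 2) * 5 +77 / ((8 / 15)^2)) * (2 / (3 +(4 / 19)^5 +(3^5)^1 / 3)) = -2176285504783 / 56158201800000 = -0.04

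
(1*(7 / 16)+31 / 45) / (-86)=-0.01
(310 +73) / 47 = 383 / 47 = 8.15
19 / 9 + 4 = 55 / 9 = 6.11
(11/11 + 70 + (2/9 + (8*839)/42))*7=14555/9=1617.22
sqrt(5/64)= 0.28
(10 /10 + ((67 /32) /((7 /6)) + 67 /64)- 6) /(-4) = 967 /1792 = 0.54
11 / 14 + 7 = 109 / 14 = 7.79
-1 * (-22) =22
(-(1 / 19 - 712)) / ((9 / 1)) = 1503 / 19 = 79.11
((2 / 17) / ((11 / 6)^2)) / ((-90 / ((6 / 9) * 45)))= -24 / 2057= -0.01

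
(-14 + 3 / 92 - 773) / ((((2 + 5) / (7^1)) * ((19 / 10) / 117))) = -48460.62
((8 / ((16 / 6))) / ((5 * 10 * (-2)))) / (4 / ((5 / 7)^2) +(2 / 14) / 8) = -0.00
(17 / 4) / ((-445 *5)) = -17 / 8900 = -0.00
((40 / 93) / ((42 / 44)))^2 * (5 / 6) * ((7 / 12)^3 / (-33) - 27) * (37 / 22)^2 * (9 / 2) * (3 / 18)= -263530959875 / 27187681752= -9.69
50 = 50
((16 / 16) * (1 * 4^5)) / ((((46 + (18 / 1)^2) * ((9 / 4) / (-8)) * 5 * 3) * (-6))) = 8192 / 74925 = 0.11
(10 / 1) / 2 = 5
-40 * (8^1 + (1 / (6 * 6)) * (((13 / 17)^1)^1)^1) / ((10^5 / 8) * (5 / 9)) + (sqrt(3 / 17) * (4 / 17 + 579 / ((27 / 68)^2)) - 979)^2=2018018030345676967 / 604391118750 - 29707394728 * sqrt(51) / 70227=317963.42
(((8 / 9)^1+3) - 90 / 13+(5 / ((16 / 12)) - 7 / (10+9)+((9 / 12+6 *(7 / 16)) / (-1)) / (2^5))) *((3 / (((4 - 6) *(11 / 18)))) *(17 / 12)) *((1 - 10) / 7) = 21064275 / 19475456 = 1.08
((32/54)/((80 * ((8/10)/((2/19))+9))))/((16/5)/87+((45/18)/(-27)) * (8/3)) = -0.00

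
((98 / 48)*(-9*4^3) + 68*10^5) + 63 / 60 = 135976501 / 20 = 6798825.05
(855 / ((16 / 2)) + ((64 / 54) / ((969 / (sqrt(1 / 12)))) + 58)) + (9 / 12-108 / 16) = 16*sqrt(3) / 78489 + 1271 / 8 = 158.88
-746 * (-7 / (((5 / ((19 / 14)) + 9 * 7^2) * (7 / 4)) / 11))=623656 / 8449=73.81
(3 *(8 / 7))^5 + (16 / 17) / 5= 473.96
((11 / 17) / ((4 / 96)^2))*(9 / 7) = 57024 / 119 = 479.19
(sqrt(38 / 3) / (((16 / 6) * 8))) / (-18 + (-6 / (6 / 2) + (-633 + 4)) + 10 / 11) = -11 * sqrt(114) / 456256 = -0.00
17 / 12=1.42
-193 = -193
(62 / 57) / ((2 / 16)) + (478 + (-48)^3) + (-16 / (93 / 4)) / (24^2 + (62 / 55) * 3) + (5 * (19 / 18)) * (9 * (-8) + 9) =-6218445689887 / 56307222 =-110437.80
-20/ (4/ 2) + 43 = 33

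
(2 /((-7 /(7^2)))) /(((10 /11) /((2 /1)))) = -154 /5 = -30.80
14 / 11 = 1.27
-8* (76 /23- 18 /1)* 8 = 21632 /23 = 940.52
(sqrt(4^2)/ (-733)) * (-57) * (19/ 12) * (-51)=-18411/ 733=-25.12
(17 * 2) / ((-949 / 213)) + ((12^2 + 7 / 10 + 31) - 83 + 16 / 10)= 822487 / 9490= 86.67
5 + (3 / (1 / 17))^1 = 56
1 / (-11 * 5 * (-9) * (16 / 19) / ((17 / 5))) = 0.01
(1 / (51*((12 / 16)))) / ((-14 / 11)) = -0.02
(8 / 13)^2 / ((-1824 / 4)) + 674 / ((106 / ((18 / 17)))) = 58426570 / 8679333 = 6.73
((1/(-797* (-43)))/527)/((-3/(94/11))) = -94/596006961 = -0.00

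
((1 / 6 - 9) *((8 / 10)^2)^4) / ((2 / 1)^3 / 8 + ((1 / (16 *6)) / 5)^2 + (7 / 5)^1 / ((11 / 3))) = -58686701568 / 54720171875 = -1.07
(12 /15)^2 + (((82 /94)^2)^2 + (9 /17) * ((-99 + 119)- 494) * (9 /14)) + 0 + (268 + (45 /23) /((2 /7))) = 76626641269929 /667784344850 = 114.75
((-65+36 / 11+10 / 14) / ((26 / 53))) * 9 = -1120473 / 1001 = -1119.35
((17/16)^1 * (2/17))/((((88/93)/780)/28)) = 126945/44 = 2885.11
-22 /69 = -0.32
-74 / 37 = -2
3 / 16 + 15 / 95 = 105 / 304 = 0.35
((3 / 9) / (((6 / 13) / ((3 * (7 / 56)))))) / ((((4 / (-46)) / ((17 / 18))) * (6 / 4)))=-5083 / 2592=-1.96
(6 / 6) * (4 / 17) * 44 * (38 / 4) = 1672 / 17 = 98.35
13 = 13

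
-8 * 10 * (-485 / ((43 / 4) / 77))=11950400 / 43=277916.28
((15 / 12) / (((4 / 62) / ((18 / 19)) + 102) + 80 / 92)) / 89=32085 / 235156156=0.00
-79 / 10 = -7.90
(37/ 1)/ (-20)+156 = 3083/ 20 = 154.15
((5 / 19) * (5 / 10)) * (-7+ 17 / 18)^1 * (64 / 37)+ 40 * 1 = 244360 / 6327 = 38.62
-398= -398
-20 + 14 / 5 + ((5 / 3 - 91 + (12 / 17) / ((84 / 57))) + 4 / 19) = -3589693 / 33915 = -105.84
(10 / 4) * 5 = 25 / 2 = 12.50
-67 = -67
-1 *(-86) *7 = 602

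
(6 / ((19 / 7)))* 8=336 / 19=17.68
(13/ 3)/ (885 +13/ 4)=52/ 10659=0.00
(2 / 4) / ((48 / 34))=17 / 48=0.35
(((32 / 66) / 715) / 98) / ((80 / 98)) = 1 / 117975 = 0.00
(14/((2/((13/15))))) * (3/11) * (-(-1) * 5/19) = 91/209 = 0.44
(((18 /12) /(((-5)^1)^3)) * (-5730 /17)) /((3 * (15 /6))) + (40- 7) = 71271 /2125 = 33.54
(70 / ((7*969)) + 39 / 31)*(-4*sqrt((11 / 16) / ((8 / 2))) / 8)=-38101*sqrt(11) / 480624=-0.26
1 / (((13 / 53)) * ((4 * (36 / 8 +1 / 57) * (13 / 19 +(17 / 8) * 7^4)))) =229596 / 5192822765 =0.00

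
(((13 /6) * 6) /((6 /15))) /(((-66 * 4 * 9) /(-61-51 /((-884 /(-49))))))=0.87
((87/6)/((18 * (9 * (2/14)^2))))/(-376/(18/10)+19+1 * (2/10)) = -0.02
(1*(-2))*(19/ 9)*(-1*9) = 38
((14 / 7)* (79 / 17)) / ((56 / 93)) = 7347 / 476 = 15.43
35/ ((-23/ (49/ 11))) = -1715/ 253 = -6.78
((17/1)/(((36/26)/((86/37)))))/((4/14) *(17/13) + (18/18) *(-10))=-864773/291708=-2.96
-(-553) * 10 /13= 425.38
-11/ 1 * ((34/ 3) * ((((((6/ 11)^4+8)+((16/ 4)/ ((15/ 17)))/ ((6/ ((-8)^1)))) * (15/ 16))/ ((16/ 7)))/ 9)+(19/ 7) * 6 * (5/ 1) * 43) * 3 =-465211007413/ 4024944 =-115581.98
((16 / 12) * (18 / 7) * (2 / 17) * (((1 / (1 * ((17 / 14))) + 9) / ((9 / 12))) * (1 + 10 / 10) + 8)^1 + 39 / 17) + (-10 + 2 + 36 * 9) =671813 / 2023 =332.09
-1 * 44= -44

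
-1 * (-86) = 86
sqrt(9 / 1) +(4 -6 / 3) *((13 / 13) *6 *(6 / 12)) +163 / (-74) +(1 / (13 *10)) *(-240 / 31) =6.74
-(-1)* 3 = 3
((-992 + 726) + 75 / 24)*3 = -6309 / 8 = -788.62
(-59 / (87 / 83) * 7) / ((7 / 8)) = -39176 / 87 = -450.30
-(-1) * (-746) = -746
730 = 730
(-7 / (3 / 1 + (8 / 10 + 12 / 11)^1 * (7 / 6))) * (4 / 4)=-1155 / 859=-1.34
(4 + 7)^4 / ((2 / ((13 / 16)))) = 190333 / 32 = 5947.91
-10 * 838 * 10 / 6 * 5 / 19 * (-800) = 167600000 / 57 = 2940350.88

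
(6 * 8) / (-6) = -8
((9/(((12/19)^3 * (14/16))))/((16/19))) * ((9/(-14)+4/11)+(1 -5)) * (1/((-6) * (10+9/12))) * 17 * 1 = 1459986163/26699904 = 54.68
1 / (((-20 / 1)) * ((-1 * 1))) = 1 / 20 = 0.05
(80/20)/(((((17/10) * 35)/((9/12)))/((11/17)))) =66/2023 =0.03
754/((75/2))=1508/75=20.11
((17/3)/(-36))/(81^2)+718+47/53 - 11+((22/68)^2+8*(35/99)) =42431625020699/59693933178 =710.82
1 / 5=0.20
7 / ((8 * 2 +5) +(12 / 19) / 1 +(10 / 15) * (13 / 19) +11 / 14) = 5586 / 18253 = 0.31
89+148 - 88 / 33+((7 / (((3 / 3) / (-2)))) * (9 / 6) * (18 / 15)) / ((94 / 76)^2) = 7218803 / 33135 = 217.86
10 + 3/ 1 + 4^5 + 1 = 1038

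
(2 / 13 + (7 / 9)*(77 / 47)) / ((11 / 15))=39265 / 20163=1.95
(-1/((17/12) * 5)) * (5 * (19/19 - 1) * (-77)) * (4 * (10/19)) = 0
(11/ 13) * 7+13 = 246/ 13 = 18.92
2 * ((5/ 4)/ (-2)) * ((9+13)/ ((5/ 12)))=-66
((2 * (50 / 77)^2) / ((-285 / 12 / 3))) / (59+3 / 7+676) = -1000 / 6903897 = -0.00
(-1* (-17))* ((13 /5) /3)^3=37349 /3375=11.07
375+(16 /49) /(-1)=18359 /49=374.67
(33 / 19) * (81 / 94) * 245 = 654885 / 1786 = 366.68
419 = 419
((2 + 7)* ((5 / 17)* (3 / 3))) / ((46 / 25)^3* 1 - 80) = -703125 / 19595288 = -0.04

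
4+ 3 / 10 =43 / 10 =4.30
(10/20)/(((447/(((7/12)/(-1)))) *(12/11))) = -77/128736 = -0.00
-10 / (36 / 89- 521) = 890 / 46333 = 0.02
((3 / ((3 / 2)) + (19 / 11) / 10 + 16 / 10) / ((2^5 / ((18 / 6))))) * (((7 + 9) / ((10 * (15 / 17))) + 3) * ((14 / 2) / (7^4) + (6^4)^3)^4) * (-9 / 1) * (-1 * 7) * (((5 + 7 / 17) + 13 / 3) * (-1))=-1983359297095361966106299942548503335890143474499822119 / 84516594500800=-23467099080483990476472790000000000000000.00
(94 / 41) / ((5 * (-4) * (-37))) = 47 / 15170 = 0.00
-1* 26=-26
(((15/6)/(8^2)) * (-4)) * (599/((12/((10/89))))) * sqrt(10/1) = -2.77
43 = 43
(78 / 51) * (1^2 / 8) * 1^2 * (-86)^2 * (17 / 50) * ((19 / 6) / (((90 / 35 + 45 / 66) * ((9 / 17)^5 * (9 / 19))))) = 948686668002073 / 39937791150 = 23754.11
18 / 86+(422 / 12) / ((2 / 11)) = 99911 / 516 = 193.63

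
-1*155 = -155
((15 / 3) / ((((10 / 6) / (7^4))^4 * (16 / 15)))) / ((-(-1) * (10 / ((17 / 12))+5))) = 137285236183021731 / 82000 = 1674210197353.92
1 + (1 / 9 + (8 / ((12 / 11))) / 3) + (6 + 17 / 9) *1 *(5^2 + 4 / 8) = 3685 / 18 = 204.72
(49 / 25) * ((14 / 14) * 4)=196 / 25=7.84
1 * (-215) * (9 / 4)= -1935 / 4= -483.75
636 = 636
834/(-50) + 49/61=-24212/1525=-15.88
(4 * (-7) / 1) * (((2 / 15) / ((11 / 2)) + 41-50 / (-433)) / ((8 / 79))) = -1625392531 / 142890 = -11375.13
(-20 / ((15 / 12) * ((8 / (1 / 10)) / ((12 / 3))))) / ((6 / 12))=-8 / 5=-1.60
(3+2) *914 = 4570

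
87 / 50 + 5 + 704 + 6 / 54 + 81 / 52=8335183 / 11700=712.41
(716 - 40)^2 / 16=28561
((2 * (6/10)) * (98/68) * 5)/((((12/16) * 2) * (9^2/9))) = 98/153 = 0.64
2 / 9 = 0.22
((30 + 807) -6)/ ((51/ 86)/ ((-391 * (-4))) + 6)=2191624/ 15825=138.49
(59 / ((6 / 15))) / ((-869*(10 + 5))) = -59 / 5214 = -0.01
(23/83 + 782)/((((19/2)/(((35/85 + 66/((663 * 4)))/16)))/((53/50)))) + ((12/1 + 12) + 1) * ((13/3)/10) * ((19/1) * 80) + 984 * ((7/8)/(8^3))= 220428654544843/13383052800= 16470.73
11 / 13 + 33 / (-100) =0.52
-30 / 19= -1.58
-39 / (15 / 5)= -13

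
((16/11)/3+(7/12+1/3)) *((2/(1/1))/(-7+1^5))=-185/396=-0.47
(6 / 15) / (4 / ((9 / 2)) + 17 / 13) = 234 / 1285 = 0.18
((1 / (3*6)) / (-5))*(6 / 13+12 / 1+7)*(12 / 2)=-253 / 195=-1.30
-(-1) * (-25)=-25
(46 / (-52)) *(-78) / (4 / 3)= 207 / 4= 51.75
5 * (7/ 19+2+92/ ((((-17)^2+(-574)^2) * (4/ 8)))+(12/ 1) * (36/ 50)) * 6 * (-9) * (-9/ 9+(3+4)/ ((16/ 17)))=-19134.98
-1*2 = -2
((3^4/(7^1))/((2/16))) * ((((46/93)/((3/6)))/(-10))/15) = -0.61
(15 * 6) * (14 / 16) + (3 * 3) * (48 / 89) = 29763 / 356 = 83.60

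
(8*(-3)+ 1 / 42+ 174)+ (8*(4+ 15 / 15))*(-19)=-25619 / 42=-609.98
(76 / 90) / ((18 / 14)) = 266 / 405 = 0.66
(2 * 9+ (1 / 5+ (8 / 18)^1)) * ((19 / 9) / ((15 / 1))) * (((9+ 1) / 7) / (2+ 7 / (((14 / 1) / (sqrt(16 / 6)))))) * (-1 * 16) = -510112 / 14175+ 255056 * sqrt(6) / 42525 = -21.30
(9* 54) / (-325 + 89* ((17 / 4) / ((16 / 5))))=-31104 / 13235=-2.35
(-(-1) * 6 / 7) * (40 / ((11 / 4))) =960 / 77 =12.47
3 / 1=3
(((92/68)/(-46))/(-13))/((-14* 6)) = -0.00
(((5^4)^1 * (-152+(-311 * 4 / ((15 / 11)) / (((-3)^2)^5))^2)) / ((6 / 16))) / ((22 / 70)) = -834734874836408000 / 1035574967097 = -806059.34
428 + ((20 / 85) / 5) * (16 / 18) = 327452 / 765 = 428.04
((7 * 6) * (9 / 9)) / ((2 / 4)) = 84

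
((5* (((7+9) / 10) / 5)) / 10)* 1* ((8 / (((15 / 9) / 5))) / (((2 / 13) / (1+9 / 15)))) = 4992 / 125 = 39.94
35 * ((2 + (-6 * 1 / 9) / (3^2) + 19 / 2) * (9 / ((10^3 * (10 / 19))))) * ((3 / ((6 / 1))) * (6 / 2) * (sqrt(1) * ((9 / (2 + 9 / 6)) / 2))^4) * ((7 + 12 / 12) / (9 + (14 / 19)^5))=190448171573697 / 7828191245000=24.33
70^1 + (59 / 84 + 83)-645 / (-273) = 170423 / 1092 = 156.07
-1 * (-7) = 7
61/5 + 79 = 456/5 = 91.20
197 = 197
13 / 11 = 1.18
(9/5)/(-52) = -9/260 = -0.03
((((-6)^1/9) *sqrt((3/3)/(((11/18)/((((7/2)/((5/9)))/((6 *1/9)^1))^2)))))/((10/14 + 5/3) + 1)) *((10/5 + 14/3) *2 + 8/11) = -306936 *sqrt(22)/42955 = -33.52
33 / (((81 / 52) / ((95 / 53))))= 54340 / 1431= 37.97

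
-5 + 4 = -1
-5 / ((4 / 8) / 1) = -10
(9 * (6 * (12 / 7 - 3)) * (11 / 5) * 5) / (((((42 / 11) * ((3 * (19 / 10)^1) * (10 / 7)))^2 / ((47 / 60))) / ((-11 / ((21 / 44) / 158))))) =597982363 / 265335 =2253.69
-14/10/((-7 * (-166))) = -1/830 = -0.00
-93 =-93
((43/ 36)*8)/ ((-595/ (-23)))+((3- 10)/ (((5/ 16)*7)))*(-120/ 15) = 139066/ 5355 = 25.97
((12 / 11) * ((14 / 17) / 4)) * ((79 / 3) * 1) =1106 / 187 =5.91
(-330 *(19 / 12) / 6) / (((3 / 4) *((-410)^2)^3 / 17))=-3553 / 8550187633800000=-0.00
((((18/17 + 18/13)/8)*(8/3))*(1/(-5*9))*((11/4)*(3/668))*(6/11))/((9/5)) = -5/73814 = -0.00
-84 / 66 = -14 / 11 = -1.27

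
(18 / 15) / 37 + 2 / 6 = 203 / 555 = 0.37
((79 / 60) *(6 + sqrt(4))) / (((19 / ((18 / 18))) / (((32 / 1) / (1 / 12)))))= 20224 / 95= 212.88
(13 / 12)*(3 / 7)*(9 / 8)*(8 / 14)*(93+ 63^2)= 237627 / 196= 1212.38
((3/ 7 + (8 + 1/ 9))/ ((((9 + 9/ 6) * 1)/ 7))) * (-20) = -21520/ 189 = -113.86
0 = 0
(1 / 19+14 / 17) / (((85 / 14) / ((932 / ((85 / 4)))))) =14770336 / 2333675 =6.33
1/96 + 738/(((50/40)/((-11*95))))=-59228927/96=-616967.99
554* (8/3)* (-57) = -84208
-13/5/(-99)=0.03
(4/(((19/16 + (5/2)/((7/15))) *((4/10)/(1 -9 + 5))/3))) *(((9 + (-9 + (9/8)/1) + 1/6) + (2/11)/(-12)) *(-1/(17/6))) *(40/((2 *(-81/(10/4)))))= -4718000/1233639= -3.82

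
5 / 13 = 0.38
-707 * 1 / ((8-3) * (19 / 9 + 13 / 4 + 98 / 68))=-432684 / 20815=-20.79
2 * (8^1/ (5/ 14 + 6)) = 224/ 89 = 2.52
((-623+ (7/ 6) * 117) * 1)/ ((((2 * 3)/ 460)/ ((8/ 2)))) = -447580/ 3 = -149193.33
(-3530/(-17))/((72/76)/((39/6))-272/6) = -1307865/284614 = -4.60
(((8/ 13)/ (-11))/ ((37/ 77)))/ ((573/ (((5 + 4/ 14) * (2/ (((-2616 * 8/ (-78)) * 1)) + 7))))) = -12221/ 1623882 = -0.01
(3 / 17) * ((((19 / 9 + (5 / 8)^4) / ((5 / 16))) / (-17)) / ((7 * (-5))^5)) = 83449 / 58286676000000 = 0.00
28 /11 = 2.55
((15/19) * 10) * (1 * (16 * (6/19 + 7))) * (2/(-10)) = -66720/361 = -184.82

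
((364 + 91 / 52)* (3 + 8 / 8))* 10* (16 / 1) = 234080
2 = 2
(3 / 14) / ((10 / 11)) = 33 / 140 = 0.24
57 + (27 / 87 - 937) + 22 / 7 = -177939 / 203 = -876.55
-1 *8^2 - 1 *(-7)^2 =-113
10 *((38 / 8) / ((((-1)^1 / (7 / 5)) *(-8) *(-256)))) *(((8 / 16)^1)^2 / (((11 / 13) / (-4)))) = 1729 / 45056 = 0.04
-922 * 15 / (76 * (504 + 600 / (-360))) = -20745 / 57266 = -0.36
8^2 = 64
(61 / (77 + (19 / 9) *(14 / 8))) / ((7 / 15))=6588 / 4067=1.62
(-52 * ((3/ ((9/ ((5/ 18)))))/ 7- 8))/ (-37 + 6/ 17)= -1334398/ 117747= -11.33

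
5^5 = 3125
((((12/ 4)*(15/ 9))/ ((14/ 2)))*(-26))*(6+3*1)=-1170/ 7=-167.14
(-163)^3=-4330747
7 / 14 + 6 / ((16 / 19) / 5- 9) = -0.18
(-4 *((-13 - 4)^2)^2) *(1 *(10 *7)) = -23385880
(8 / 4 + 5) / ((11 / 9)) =63 / 11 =5.73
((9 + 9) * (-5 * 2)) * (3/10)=-54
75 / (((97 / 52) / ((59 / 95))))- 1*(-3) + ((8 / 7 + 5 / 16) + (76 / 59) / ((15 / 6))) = 1823174847 / 60892720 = 29.94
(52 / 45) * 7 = 364 / 45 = 8.09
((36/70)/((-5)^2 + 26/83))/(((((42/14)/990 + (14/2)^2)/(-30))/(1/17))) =-268920/367550659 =-0.00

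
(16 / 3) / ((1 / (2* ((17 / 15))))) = 544 / 45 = 12.09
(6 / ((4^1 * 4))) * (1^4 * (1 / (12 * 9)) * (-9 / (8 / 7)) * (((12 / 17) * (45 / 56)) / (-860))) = 27 / 1497088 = 0.00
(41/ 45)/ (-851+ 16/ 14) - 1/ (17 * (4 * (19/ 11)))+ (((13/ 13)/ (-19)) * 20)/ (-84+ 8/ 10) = 27570091/ 8992746360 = 0.00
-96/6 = -16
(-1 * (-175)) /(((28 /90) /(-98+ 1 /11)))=-1211625 /22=-55073.86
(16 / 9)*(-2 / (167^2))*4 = -128 / 251001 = -0.00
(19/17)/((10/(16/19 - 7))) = -117/170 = -0.69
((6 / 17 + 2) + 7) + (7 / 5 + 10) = 1764 / 85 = 20.75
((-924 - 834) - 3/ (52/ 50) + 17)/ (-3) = 45341/ 78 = 581.29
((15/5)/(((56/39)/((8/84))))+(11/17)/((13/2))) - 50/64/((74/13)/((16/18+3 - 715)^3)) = 57662259548787863/1168362468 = 49353057.06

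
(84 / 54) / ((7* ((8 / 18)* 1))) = 1 / 2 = 0.50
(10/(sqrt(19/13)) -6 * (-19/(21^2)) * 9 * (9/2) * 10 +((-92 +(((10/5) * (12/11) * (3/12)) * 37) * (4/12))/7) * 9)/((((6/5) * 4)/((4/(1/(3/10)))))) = -666/539 +5 * sqrt(247)/38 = 0.83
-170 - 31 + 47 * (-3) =-342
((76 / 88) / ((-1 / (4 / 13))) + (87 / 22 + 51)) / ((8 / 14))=109487 / 1144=95.71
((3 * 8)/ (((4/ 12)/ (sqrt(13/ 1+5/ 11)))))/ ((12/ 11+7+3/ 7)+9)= 1008 * sqrt(407)/ 1349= 15.07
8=8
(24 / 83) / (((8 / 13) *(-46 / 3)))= -0.03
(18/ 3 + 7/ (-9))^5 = 229345007/ 59049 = 3883.98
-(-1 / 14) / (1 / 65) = 65 / 14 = 4.64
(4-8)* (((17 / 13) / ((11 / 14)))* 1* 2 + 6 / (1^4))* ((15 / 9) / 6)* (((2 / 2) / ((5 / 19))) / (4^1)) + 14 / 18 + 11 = 2485 / 1287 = 1.93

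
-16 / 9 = -1.78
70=70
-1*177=-177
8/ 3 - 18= -46/ 3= -15.33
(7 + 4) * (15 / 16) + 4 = 229 / 16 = 14.31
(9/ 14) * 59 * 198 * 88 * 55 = 254433960/ 7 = 36347708.57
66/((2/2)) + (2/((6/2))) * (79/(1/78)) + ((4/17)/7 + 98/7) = 498376/119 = 4188.03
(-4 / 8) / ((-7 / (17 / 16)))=17 / 224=0.08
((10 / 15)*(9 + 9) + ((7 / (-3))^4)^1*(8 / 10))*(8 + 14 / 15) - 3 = 1919951 / 6075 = 316.04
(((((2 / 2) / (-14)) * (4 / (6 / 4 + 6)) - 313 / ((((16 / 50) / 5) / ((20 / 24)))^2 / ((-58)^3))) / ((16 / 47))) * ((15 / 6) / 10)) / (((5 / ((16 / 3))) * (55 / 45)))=4905285259747577 / 739200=6635937851.39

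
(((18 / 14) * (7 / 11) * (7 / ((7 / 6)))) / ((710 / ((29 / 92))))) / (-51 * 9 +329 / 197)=-154251 / 32367170440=-0.00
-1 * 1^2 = -1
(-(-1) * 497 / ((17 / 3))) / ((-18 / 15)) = -2485 / 34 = -73.09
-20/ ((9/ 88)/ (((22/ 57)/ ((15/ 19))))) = -7744/ 81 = -95.60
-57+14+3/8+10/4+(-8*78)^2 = 3114687/8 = 389335.88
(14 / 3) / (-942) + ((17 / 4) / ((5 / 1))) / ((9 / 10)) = 295 / 314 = 0.94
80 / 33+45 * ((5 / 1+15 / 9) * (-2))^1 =-19720 / 33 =-597.58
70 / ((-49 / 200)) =-2000 / 7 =-285.71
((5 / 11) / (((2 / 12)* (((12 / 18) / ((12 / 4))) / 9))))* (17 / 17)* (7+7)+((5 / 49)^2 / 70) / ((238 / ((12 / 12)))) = 136082245375 / 88001452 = 1546.36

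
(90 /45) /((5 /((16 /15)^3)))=8192 /16875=0.49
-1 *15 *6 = -90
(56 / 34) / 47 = 28 / 799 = 0.04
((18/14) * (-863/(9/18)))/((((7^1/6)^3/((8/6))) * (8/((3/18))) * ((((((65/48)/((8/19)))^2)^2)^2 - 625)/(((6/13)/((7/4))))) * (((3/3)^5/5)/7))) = -0.03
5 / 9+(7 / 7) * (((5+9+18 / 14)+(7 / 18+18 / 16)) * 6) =25541 / 252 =101.35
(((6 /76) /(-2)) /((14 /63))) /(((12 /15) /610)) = -41175 /304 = -135.44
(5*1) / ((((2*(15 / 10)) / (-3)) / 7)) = -35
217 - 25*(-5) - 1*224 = 118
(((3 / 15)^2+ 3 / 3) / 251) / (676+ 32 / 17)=221 / 36156550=0.00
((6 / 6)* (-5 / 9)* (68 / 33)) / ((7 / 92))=-31280 / 2079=-15.05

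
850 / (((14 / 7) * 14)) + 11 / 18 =1951 / 63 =30.97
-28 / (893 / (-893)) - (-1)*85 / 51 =89 / 3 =29.67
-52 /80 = -0.65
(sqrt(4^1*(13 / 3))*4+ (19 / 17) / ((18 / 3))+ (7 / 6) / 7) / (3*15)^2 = 2 / 11475+ 8*sqrt(39) / 6075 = 0.01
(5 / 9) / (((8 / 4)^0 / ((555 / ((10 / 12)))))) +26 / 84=15553 / 42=370.31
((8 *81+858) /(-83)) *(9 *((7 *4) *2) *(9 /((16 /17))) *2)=-14516334 /83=-174895.59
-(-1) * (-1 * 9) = -9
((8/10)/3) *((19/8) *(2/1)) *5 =19/3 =6.33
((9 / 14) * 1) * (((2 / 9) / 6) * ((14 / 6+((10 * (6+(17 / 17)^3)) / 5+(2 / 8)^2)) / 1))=787 / 2016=0.39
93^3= 804357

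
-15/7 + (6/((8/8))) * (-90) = -3795/7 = -542.14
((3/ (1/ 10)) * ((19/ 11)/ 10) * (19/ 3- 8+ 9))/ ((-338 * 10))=-19/ 1690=-0.01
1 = 1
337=337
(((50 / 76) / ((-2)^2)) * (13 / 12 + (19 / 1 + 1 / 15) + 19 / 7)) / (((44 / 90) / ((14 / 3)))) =21825 / 608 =35.90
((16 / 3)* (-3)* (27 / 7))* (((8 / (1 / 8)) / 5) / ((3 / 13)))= -119808 / 35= -3423.09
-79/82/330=-79/27060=-0.00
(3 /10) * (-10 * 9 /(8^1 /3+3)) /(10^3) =-81 /17000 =-0.00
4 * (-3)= -12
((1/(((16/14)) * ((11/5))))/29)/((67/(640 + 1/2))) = 44835/341968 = 0.13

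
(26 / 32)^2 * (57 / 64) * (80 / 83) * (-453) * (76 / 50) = -82911231 / 212480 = -390.21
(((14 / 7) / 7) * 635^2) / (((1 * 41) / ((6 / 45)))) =374.66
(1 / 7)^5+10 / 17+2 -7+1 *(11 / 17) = -1075631 / 285719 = -3.76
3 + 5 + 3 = 11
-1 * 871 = -871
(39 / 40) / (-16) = -39 / 640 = -0.06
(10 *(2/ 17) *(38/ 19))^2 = 1600/ 289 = 5.54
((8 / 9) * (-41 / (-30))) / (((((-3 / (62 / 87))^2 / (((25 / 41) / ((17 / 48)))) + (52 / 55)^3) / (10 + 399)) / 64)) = 8785541930598400 / 3077329554279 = 2854.92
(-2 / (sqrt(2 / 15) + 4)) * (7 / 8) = -15 / 34 + sqrt(30) / 136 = -0.40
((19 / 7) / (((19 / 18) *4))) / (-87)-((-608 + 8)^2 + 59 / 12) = -876971995 / 2436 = -360004.92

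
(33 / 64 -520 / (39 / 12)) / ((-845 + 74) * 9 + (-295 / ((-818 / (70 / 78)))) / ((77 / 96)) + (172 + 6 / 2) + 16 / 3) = 1790930427 / 75891943168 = 0.02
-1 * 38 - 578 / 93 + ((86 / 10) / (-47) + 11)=-729914 / 21855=-33.40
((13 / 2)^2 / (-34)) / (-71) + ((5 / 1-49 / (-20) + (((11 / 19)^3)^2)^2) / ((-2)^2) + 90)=19636457431516417004153 / 213717688585028506160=91.88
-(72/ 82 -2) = 46/ 41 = 1.12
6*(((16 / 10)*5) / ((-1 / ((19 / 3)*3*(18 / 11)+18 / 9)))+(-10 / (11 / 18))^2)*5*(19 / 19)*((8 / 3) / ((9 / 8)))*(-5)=-1177600 / 1089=-1081.36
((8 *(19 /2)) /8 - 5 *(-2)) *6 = 117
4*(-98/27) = -392/27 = -14.52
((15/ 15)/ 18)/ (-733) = -1/ 13194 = -0.00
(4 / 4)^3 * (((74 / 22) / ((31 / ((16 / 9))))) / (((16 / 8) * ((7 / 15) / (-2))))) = -2960 / 7161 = -0.41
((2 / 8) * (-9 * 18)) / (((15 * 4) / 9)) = -243 / 40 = -6.08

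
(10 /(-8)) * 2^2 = -5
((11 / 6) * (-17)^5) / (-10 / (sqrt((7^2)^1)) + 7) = -109328989 / 234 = -467217.90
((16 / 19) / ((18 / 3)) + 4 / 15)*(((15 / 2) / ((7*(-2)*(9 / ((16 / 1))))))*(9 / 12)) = -116 / 399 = -0.29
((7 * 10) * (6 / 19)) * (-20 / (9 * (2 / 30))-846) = -369320 / 19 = -19437.89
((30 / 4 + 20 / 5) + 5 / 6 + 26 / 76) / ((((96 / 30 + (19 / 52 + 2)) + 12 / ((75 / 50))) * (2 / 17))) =1596725 / 201039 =7.94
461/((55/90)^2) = 149364/121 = 1234.41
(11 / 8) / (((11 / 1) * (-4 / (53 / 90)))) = -53 / 2880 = -0.02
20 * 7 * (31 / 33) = 4340 / 33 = 131.52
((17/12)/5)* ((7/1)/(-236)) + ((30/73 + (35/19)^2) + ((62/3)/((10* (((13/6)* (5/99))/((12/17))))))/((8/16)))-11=8023607723017/412340120400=19.46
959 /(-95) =-959 /95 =-10.09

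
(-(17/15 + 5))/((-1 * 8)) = 23/30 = 0.77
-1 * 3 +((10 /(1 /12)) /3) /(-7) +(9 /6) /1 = -7.21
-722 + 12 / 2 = -716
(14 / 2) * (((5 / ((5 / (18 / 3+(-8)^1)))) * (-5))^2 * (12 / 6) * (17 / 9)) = 23800 / 9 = 2644.44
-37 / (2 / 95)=-3515 / 2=-1757.50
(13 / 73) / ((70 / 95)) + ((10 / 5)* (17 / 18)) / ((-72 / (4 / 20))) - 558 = -923455667 / 1655640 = -557.76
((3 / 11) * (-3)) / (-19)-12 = -2499 / 209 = -11.96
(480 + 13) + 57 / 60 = 9879 / 20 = 493.95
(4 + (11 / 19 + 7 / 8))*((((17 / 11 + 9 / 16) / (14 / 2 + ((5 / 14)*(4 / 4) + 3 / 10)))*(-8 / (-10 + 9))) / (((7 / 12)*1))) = 4613385 / 224048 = 20.59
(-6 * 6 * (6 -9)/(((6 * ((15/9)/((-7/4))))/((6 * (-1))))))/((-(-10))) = 567/50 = 11.34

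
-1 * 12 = -12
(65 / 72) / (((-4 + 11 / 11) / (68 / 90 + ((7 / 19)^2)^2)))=-59006467 / 253344024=-0.23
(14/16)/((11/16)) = 14/11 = 1.27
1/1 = 1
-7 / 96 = -0.07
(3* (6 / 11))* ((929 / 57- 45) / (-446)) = 0.11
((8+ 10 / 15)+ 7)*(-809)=-38023 / 3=-12674.33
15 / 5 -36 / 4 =-6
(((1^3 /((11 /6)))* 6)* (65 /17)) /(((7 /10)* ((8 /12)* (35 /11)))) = 7020 /833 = 8.43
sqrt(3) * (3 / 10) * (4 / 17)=6 * sqrt(3) / 85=0.12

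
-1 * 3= -3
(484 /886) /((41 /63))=0.84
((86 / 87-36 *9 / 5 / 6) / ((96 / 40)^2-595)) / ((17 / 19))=405460 / 21787149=0.02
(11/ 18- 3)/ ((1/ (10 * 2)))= -430/ 9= -47.78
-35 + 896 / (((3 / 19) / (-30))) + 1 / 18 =-3064949 / 18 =-170274.94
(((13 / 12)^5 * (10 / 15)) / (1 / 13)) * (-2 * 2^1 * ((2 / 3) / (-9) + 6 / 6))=-120670225 / 2519424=-47.90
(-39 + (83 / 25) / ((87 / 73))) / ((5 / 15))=-78766 / 725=-108.64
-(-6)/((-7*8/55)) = -5.89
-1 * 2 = -2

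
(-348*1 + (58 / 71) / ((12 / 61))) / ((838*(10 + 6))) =-146479 / 5711808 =-0.03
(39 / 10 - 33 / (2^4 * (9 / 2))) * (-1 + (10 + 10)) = 7847 / 120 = 65.39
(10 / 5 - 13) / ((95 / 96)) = -1056 / 95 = -11.12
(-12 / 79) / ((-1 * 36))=1 / 237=0.00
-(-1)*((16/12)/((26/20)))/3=40/117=0.34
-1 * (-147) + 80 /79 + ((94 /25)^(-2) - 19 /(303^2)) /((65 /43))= 616761343015757 /4165636903740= 148.06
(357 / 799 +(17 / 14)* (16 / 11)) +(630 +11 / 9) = 20631620 / 32571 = 633.44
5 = 5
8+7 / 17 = 143 / 17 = 8.41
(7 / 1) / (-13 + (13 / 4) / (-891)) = -24948 / 46345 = -0.54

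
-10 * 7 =-70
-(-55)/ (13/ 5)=275/ 13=21.15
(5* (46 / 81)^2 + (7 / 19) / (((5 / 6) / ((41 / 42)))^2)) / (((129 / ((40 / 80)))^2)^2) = 46207541 / 96658602383221200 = 0.00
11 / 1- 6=5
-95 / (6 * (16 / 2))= -95 / 48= -1.98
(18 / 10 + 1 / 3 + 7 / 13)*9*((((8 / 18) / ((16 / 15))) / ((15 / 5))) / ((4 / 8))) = 521 / 78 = 6.68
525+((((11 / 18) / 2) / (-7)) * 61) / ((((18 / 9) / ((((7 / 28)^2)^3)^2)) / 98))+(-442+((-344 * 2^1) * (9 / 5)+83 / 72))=-3485709917117 / 3019898880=-1154.25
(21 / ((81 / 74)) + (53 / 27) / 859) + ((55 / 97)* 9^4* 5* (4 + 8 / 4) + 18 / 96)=4017966219643 / 35995536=111624.01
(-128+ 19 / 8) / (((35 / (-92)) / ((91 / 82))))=60099 / 164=366.46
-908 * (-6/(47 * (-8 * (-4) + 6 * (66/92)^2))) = 5763984/1744781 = 3.30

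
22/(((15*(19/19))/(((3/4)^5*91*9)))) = 729729/2560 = 285.05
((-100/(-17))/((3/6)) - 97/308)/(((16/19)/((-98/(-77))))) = 1139069/65824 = 17.30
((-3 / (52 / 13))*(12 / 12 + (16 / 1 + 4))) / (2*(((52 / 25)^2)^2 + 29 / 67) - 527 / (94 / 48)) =25831640625 / 378544631576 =0.07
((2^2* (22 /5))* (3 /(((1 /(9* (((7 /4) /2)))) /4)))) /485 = 8316 /2425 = 3.43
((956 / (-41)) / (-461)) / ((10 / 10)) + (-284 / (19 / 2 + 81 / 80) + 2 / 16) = -3413118051 / 127165928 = -26.84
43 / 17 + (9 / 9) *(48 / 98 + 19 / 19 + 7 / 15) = 4.49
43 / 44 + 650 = 28643 / 44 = 650.98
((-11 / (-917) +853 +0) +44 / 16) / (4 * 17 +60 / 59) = 185197165 / 14936096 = 12.40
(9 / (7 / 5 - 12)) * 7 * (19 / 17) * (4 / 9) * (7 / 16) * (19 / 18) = -88445 / 64872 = -1.36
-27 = -27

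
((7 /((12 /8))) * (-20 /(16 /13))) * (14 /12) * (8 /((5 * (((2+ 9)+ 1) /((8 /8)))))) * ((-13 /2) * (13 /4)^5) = 3074677333 /110592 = 27801.99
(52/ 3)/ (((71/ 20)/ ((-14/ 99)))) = -14560/ 21087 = -0.69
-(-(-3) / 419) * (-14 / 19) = 42 / 7961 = 0.01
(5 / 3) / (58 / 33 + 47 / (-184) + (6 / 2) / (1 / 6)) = 10120 / 118417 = 0.09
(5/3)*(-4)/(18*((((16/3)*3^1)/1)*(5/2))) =-1/108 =-0.01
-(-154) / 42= 11 / 3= 3.67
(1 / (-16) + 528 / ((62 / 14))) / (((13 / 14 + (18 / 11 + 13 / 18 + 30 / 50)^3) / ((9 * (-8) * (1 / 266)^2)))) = -0.00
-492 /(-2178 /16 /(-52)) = -68224 /363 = -187.94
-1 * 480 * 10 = -4800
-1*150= -150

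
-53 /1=-53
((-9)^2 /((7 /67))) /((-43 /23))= -124821 /301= -414.69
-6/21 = -2/7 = -0.29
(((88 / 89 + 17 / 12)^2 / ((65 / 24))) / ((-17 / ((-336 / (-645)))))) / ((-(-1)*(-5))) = 369586616 / 28227473625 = 0.01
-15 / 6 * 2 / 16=-5 / 16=-0.31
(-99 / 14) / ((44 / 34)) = -153 / 28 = -5.46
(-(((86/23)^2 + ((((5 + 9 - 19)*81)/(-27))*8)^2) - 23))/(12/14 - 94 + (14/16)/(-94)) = 40073931856/259396737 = 154.49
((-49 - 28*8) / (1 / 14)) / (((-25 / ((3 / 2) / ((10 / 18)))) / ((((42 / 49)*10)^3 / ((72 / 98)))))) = 353808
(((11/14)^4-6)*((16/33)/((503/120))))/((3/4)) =-34536800/39854199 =-0.87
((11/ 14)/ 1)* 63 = 49.50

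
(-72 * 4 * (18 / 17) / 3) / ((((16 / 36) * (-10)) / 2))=3888 / 85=45.74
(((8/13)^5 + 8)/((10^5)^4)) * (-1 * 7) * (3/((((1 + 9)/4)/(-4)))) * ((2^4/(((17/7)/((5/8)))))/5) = 0.00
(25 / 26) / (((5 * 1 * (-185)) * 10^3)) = -1 / 962000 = -0.00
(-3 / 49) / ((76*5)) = -3 / 18620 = -0.00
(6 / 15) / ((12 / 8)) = 0.27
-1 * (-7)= 7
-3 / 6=-1 / 2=-0.50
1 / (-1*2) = -1 / 2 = -0.50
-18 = -18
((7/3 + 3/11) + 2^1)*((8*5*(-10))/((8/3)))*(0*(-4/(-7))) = 0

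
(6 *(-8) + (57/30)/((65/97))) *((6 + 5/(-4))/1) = -557783/2600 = -214.53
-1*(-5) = 5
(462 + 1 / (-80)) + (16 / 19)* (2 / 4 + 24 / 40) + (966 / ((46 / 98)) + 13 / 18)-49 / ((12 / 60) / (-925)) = 3134725981 / 13680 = 229146.64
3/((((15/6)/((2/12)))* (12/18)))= 3/10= 0.30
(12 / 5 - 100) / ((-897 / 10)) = 976 / 897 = 1.09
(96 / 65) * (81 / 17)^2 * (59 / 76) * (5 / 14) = 4645188 / 499681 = 9.30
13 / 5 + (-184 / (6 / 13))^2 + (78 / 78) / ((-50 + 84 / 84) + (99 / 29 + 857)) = 168298348912 / 1058895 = 158937.71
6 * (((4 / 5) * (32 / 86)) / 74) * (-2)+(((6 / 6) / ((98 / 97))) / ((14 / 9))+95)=1043272567 / 10914260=95.59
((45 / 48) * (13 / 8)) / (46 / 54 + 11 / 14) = 36855 / 39616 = 0.93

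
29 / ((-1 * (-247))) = 29 / 247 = 0.12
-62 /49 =-1.27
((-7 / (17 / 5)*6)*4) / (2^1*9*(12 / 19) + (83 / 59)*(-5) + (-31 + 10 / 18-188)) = 1694952 / 7344527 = 0.23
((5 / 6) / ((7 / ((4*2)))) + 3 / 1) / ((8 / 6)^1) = 83 / 28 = 2.96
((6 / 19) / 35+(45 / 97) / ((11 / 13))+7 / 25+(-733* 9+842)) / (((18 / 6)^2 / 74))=-167852346818 / 3547775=-47312.00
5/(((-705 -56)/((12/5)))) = -12/761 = -0.02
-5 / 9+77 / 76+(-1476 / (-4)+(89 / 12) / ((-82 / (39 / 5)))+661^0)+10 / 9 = 104004883 / 280440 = 370.86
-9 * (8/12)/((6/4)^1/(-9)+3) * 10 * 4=-1440/17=-84.71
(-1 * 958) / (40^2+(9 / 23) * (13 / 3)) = -22034 / 36839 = -0.60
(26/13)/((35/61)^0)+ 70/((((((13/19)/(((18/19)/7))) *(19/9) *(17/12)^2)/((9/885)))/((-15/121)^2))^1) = 123355476154/61661991677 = 2.00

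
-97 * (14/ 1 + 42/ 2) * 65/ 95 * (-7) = 16260.26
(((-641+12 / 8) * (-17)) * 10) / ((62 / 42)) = 2283015 / 31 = 73645.65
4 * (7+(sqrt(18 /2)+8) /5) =184 /5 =36.80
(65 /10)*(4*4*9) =936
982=982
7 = 7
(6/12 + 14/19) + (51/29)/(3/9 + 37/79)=9451/2755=3.43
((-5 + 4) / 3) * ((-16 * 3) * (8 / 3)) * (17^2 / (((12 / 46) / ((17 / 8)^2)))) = 1920983 / 9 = 213442.56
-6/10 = -3/5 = -0.60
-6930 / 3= -2310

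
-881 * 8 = -7048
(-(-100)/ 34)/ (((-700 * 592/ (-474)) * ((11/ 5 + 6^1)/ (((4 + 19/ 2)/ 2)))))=31995/ 11553472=0.00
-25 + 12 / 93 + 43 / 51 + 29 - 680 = -1067219 / 1581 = -675.03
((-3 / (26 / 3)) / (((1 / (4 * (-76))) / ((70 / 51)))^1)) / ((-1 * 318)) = -5320 / 11713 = -0.45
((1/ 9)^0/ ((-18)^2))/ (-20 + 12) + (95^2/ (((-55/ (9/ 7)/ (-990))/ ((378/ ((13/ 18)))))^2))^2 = 129793975934136976857097912291439/ 74030112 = 1753259213414900369961590.00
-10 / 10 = -1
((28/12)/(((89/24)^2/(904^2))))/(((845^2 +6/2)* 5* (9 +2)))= 39226368/11109638155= 0.00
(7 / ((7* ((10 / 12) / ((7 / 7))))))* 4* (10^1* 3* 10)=1440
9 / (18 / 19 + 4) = 171 / 94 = 1.82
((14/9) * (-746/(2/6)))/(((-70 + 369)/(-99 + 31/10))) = 5007898/4485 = 1116.59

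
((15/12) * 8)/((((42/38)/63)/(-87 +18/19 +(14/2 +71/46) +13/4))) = -1947075/46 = -42327.72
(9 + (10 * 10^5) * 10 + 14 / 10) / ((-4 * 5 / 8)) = -100000104 / 25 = -4000004.16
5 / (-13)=-5 / 13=-0.38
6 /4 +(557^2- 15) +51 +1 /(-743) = 461085737 /1486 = 310286.50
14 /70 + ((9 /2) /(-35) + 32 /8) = 57 /14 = 4.07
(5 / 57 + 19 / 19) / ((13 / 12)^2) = 0.93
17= 17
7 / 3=2.33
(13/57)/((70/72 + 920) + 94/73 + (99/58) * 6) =0.00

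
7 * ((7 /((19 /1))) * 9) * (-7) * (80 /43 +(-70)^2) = -650677860 /817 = -796423.33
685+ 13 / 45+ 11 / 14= 432227 / 630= 686.07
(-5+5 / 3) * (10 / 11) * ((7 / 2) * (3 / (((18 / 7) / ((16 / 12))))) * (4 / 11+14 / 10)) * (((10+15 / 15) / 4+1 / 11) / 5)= -594125 / 35937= -16.53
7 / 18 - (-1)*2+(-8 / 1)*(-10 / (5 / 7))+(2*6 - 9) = 2113 / 18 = 117.39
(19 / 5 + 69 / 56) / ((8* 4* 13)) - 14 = -1629311 / 116480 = -13.99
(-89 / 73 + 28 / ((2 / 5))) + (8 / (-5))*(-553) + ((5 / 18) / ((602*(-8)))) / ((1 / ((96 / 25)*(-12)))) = 104765449 / 109865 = 953.58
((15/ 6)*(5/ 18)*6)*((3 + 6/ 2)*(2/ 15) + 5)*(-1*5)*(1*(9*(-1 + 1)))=0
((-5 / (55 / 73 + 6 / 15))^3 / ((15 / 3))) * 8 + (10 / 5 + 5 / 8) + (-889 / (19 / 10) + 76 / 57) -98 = -23555252102023 / 34026018216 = -692.27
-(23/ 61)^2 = -529/ 3721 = -0.14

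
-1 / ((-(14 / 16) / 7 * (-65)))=-8 / 65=-0.12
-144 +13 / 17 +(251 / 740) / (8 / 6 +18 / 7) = -147666193 / 1031560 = -143.15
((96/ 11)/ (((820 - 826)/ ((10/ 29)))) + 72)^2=520204864/ 101761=5112.03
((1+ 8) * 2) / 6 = 3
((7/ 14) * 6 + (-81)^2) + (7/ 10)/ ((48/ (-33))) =1050163/ 160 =6563.52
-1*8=-8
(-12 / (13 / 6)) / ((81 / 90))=-80 / 13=-6.15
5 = 5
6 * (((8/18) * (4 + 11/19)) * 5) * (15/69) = 5800/437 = 13.27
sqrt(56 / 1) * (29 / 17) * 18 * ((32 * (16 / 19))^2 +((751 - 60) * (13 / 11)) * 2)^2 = 91646464550648400 * sqrt(14) / 268070297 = 1279178166.68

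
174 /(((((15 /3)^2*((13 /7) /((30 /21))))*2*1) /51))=8874 /65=136.52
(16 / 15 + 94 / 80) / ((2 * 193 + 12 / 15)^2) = 1345 / 89768544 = 0.00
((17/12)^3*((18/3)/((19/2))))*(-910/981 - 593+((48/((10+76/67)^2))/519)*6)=-1066.50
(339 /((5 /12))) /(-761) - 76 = -293248 /3805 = -77.07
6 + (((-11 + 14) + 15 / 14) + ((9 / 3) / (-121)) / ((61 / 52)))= 1038537 / 103334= 10.05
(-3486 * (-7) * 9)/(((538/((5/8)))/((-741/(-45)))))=9040941/2152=4201.18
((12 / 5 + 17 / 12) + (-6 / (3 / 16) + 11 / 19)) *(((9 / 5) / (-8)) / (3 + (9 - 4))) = 94407 / 121600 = 0.78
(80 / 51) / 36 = 20 / 459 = 0.04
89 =89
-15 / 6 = -5 / 2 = -2.50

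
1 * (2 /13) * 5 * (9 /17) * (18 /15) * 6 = 648 /221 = 2.93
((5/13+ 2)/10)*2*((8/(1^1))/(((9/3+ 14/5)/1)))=248/377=0.66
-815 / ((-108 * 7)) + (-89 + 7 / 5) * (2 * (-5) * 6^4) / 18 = 47683247 / 756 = 63073.08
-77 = -77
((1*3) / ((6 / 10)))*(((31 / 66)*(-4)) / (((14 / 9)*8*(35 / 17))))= -1581 / 4312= -0.37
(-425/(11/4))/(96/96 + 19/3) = -2550/121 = -21.07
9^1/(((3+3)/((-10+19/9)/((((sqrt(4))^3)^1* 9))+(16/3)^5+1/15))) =41942623/6480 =6472.63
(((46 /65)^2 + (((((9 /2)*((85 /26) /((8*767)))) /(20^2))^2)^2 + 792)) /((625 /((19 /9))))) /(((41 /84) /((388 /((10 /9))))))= 13021442006963833297367171861389355343 /6799212547247037571137536000000000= 1915.14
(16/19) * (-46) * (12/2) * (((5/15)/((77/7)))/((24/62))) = -11408/627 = -18.19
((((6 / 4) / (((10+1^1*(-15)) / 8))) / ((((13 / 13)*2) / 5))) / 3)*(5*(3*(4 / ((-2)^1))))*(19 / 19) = 60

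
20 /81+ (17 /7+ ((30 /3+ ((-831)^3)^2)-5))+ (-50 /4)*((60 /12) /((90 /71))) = 746877184588396500491 /2268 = 329310927949028439.37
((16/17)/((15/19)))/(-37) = -0.03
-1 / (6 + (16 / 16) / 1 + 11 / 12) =-12 / 95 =-0.13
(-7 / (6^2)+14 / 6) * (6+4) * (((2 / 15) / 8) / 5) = 77 / 1080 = 0.07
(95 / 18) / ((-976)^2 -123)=95 / 17144154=0.00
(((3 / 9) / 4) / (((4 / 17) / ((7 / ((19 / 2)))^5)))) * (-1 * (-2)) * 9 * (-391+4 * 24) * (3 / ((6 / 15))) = -7585839450 / 2476099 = -3063.63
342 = 342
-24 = -24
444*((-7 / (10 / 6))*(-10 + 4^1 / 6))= 87024 / 5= 17404.80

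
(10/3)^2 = 11.11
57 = 57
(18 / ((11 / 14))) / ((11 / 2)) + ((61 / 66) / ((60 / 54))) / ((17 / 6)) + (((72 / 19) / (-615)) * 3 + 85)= 1433195443 / 16024030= 89.44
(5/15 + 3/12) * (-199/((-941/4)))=1393/2823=0.49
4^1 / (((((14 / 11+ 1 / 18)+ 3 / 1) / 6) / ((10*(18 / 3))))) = 285120 / 857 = 332.70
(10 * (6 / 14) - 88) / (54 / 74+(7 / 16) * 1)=-346912 / 4837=-71.72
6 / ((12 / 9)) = 9 / 2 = 4.50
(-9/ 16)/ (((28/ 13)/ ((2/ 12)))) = -39/ 896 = -0.04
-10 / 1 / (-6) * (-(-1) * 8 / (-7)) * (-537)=7160 / 7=1022.86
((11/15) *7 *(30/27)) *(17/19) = 2618/513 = 5.10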